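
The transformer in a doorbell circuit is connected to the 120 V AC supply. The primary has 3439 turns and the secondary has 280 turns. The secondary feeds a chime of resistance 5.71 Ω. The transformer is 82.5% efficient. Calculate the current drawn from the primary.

V_s = 120 × 280/3439 = 9.7703 V.
I_s = V_s/R = 9.7703/5.71 = 1.7111 A.
P_out = V_s I_s = 9.7703 × 1.7111 = 16.718 W.
P_in = P_out/η = 16.718/0.825 = 20.264 W.
I_p = P_in/V_p = 20.264/120 = 0.169 A.

I_p ≈ 0.169 A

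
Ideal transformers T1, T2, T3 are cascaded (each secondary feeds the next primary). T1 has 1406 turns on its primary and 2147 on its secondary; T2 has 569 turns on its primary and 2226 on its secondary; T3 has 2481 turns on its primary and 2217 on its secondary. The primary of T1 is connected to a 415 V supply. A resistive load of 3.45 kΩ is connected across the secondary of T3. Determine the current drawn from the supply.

I_supply ≈ 3.43 A

After T1: V = 415.00 × 2147/1406 = 633.72 V.
After T2: V = 633.72 × 2226/569 = 2479.2 V.
After T3: V = 2479.2 × 2217/2481 = 2215.4 V.
I_load = 2215.4/3450 = 0.64214 A, so P_out = 2215.4 × 0.64214 = 1422.6 W.
All ideal ⇒ P_in = P_out, so I_supply = 1422.6/415 = 3.43 A.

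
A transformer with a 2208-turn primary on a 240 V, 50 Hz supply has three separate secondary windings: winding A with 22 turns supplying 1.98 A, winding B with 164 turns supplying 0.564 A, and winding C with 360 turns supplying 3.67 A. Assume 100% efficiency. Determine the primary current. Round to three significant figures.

I_p ≈ 0.660 A

V_A = 240 × 22/2208 = 2.3913 V; V_B = 240 × 164/2208 = 17.826 V; V_C = 240 × 360/2208 = 39.130 V.
P_out = V_A I_A + V_B I_B + V_C I_C = 2.3913×1.98 + 17.826×0.564 + 39.130×3.67 = 4.7348 + 10.054 + 143.61 = 158.40 W.
Ideal ⇒ P_in = P_out, so I_p = P_out/V_p = 158.40/240 = 0.660 A.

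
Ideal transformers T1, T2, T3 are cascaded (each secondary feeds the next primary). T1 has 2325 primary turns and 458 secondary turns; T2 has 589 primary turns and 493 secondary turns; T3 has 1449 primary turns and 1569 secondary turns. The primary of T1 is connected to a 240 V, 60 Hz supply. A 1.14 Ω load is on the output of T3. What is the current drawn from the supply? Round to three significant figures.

I_supply ≈ 6.71 A

Secondary of T1: V = 240.00 × 458/2325 = 47.277 V.
Secondary of T2: V = 47.277 × 493/589 = 39.572 V.
Secondary of T3: V = 39.572 × 1569/1449 = 42.849 V.
I_load = 42.849/1.14 = 37.587 A, so P_out = 42.849 × 37.587 = 1610.6 W.
All ideal ⇒ P_in = P_out, so I_supply = 1610.6/240 = 6.71 A.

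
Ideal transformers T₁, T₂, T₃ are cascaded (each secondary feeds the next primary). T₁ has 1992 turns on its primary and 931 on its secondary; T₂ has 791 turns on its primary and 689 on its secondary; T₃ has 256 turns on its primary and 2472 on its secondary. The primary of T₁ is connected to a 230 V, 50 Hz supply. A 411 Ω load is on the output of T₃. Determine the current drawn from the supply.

I_supply ≈ 8.65 A

After T₁: V = 230.00 × 931/1992 = 107.49 V.
After T₂: V = 107.49 × 689/791 = 93.633 V.
After T₃: V = 93.633 × 2472/256 = 904.15 V.
I_load = 904.15/411 = 2.1999 A, so P_out = 904.15 × 2.1999 = 1989.0 W.
All ideal ⇒ P_in = P_out, so I_supply = 1989.0/230 = 8.65 A.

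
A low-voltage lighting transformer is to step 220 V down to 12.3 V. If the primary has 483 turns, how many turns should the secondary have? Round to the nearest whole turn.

N_s = 27 turns

N_s/N_p = V_s/V_p, so N_s = 483 × 12.3/220 = 27.0 ≈ 27 turns.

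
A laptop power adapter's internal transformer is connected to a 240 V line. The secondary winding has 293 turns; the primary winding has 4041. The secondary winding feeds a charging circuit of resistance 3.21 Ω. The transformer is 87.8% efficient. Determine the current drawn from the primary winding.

V_s = 240 × 293/4041 = 17.402 V.
I_s = V_s/R = 17.402/3.21 = 5.4211 A.
P_out = V_s I_s = 17.402 × 5.4211 = 94.335 W.
P_in = P_out/η = 94.335/0.878 = 107.44 W.
I_p = P_in/V_p = 107.44/240 = 0.448 A.

I_p ≈ 0.448 A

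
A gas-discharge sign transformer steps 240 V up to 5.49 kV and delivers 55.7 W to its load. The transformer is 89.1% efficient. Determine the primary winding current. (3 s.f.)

P_in = P_out/η = 55.7/0.891 = 62.514 W.
I_p = P_in/V_p = 62.514/240 = 0.260 A.

I_p ≈ 0.260 A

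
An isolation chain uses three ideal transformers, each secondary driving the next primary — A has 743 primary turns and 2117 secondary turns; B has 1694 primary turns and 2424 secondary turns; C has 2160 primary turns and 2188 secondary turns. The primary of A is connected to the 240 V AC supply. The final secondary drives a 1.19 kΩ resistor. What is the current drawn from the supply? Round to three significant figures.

I_supply ≈ 3.44 A

After A: V = 240.00 × 2117/743 = 683.82 V.
After B: V = 683.82 × 2424/1694 = 978.50 V.
After C: V = 978.50 × 2188/2160 = 991.19 V.
I_load = 991.19/1190 = 0.83293 A, so P_out = 991.19 × 0.83293 = 825.59 W.
All ideal ⇒ P_in = P_out, so I_supply = 825.59/240 = 3.44 A.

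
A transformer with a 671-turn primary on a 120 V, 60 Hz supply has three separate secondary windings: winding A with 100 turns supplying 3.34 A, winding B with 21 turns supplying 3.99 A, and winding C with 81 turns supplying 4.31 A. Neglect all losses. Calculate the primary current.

I_p ≈ 1.14 A

V_A = 120 × 100/671 = 17.884 V; V_B = 120 × 21/671 = 3.7556 V; V_C = 120 × 81/671 = 14.486 V.
P_out = V_A I_A + V_B I_B + V_C I_C = 17.884×3.34 + 3.7556×3.99 + 14.486×4.31 = 59.732 + 14.985 + 62.434 = 137.15 W.
Ideal ⇒ P_in = P_out, so I_p = P_out/V_p = 137.15/120 = 1.14 A.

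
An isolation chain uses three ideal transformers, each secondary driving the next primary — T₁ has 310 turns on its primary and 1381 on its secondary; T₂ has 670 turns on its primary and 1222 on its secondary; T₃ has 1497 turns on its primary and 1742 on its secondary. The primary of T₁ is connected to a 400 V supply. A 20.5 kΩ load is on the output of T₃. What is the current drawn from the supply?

Secondary of T₁: V = 400.00 × 1381/310 = 1781.9 V.
Secondary of T₂: V = 1781.9 × 1222/670 = 3250.0 V.
Secondary of T₃: V = 3250.0 × 1742/1497 = 3781.9 V.
I_load = 3781.9/20500 = 0.18448 A, so P_out = 3781.9 × 0.18448 = 697.71 W.
All ideal ⇒ P_in = P_out, so I_supply = 697.71/400 = 1.74 A.

I_supply ≈ 1.74 A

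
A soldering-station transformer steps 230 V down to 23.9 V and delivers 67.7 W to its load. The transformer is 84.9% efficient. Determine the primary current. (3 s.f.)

P_in = P_out/η = 67.7/0.849 = 79.741 W.
I_p = P_in/V_p = 79.741/230 = 0.347 A.

I_p ≈ 0.347 A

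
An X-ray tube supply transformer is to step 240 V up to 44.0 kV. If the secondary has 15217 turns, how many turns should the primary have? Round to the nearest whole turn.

N_p = 83 turns

N_p/N_s = V_p/V_s, so N_p = 15217 × 240/44000 = 83.0 ≈ 83 turns.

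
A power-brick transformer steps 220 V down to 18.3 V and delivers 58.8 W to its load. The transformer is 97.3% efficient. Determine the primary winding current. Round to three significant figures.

I_p ≈ 0.275 A

P_in = P_out/η = 58.8/0.973 = 60.432 W.
I_p = P_in/V_p = 60.432/220 = 0.275 A.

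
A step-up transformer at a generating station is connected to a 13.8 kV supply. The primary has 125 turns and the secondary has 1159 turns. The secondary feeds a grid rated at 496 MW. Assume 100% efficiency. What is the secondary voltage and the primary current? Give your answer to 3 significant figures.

V_s ≈ 128000 V, I_p ≈ 35900 A

V_s = V_p × N_s/N_p = 13800 × 1159/125 = 127950 V.
I_s = P/V_s = 4.96×10^8/127950 = 3876.4 A.
I_p = I_s × N_s/N_p = 3876.4 × 1159/125 = 35900 A.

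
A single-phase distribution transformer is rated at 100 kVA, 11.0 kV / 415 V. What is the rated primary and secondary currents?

I_p = S/V_p = 100000/11000 = 9.09 A.
I_s = S/V_s = 100000/415 = 241 A.

I_p ≈ 9.09 A, I_s ≈ 241 A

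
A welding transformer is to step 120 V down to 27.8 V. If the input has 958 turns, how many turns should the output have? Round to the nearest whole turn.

N_out = 222 turns

N_out/N_in = V_out/V_in, so N_out = 958 × 27.8/120 = 221.9 ≈ 222 turns.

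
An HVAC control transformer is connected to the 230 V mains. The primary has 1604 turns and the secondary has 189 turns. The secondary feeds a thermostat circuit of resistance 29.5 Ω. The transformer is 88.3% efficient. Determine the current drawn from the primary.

I_p ≈ 0.123 A

V_s = 230 × 189/1604 = 27.101 V.
I_s = V_s/R = 27.101/29.5 = 0.91868 A.
P_out = V_s I_s = 27.101 × 0.91868 = 24.897 W.
P_in = P_out/η = 24.897/0.883 = 28.196 W.
I_p = P_in/V_p = 28.196/230 = 0.123 A.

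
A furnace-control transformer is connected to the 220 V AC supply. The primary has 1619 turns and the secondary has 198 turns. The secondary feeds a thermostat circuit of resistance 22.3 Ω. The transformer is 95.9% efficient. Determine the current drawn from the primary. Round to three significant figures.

V_s = 220 × 198/1619 = 26.905 V.
I_s = V_s/R = 26.905/22.3 = 1.2065 A.
P_out = V_s I_s = 26.905 × 1.2065 = 32.462 W.
P_in = P_out/η = 32.462/0.959 = 33.850 W.
I_p = P_in/V_p = 33.850/220 = 0.154 A.

I_p ≈ 0.154 A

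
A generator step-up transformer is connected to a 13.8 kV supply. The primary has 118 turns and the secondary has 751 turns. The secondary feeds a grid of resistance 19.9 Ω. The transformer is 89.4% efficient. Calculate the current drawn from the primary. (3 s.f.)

I_p ≈ 31400 A

V_s = 13800 × 751/118 = 87829 V.
I_s = V_s/R = 87829/19.9 = 4413.5 A.
P_out = V_s I_s = 87829 × 4413.5 = 3.8763×10^8 W.
P_in = P_out/η = 3.8763×10^8/0.894 = 4.3359×10^8 W.
I_p = P_in/V_p = 4.3359×10^8/13800 = 31400 A.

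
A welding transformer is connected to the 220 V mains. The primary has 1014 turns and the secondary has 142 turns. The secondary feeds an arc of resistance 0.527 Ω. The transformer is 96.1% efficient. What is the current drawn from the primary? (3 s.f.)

V_s = 220 × 142/1014 = 30.809 V.
I_s = V_s/R = 30.809/0.527 = 58.460 A.
P_out = V_s I_s = 30.809 × 58.460 = 1801.1 W.
P_in = P_out/η = 1801.1/0.961 = 1874.2 W.
I_p = P_in/V_p = 1874.2/220 = 8.52 A.

I_p ≈ 8.52 A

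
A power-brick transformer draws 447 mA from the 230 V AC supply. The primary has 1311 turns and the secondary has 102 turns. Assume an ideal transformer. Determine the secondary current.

I_s/I_p = N_p/N_s, so I_s = 0.447 × 1311/102 = 5.75 A.

I_s ≈ 5.75 A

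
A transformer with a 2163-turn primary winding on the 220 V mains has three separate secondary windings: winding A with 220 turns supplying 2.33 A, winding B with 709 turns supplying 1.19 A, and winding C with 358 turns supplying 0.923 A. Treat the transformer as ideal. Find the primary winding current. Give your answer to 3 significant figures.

V_A = 220 × 220/2163 = 22.376 V; V_B = 220 × 709/2163 = 72.113 V; V_C = 220 × 358/2163 = 36.412 V.
P_out = V_A I_A + V_B I_B + V_C I_C = 22.376×2.33 + 72.113×1.19 + 36.412×0.923 = 52.137 + 85.814 + 33.609 = 171.56 W.
Ideal ⇒ P_in = P_out, so I_p = P_out/V_p = 171.56/220 = 0.780 A.

I_p ≈ 0.780 A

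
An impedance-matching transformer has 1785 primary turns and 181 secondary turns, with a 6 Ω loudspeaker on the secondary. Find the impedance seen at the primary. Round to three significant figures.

Z_p ≈ 584 Ω

Z_p = (N_p/N_s)² × Z_s = (1785/181)² × 6 = 584 Ω.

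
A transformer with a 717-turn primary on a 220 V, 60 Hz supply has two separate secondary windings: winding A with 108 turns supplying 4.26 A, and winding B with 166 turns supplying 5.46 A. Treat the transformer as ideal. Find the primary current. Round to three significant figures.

V_A = 220 × 108/717 = 33.138 V; V_B = 220 × 166/717 = 50.934 V.
P_out = V_A I_A + V_B I_B = 33.138×4.26 + 50.934×5.46 = 141.17 + 278.10 = 419.27 W.
Ideal ⇒ P_in = P_out, so I_p = P_out/V_p = 419.27/220 = 1.91 A.

I_p ≈ 1.91 A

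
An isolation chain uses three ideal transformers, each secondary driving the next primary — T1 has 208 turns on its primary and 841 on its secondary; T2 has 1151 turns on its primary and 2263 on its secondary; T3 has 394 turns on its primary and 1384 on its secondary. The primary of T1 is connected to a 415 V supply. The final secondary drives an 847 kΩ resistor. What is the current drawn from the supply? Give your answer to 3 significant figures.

I_supply ≈ 0.382 A

After T1: V = 415.00 × 841/208 = 1678.0 V.
After T2: V = 1678.0 × 2263/1151 = 3299.1 V.
After T3: V = 3299.1 × 1384/394 = 11589 V.
I_load = 11589/847000 = 0.013682 A, so P_out = 11589 × 0.013682 = 158.55 W.
All ideal ⇒ P_in = P_out, so I_supply = 158.55/415 = 0.382 A.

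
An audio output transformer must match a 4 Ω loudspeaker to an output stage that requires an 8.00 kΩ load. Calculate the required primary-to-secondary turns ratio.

N_p/N_s ≈ 44.7

Z_p/Z_s = (N_p/N_s)², so N_p/N_s = √(8000/4) = √2000 = 44.7.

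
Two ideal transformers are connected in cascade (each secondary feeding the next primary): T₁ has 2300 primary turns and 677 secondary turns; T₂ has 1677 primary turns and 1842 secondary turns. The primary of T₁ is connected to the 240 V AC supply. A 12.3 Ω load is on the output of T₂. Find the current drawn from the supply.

I_supply ≈ 2.04 A

After T₁: V = 240.00 × 677/2300 = 70.643 V.
After T₂: V = 70.643 × 1842/1677 = 77.594 V.
I_load = 77.594/12.3 = 6.3085 A, so P_out = 77.594 × 6.3085 = 489.50 W.
All ideal ⇒ P_in = P_out, so I_supply = 489.50/240 = 2.04 A.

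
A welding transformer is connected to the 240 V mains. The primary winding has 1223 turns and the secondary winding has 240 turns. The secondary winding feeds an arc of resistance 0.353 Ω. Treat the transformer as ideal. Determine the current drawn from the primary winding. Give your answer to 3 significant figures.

I_p ≈ 26.2 A

V_s = V_p × N_s/N_p = 240 × 240/1223 = 47.097 V.
I_s = V_s/R = 47.097/0.353 = 133.42 A.
For an ideal transformer I_p N_p = I_s N_s, so I_p = 133.42 × 240/1223 = 26.2 A.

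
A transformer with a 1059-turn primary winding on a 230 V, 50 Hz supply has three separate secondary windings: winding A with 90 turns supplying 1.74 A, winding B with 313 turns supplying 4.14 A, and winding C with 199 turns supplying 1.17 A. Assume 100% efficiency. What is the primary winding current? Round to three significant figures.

V_A = 230 × 90/1059 = 19.547 V; V_B = 230 × 313/1059 = 67.979 V; V_C = 230 × 199/1059 = 43.220 V.
P_out = V_A I_A + V_B I_B + V_C I_C = 19.547×1.74 + 67.979×4.14 + 43.220×1.17 = 34.011 + 281.43 + 50.567 = 366.01 W.
Ideal ⇒ P_in = P_out, so I_p = P_out/V_p = 366.01/230 = 1.59 A.

I_p ≈ 1.59 A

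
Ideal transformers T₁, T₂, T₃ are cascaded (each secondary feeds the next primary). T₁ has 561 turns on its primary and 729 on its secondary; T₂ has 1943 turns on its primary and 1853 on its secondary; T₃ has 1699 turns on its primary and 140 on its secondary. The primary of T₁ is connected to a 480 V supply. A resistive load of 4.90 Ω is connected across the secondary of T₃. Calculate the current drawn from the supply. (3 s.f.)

After T₁: V = 480.00 × 729/561 = 623.74 V.
After T₂: V = 623.74 × 1853/1943 = 594.85 V.
After T₃: V = 594.85 × 140/1699 = 49.017 V.
I_load = 49.017/4.90 = 10.003 A, so P_out = 49.017 × 10.003 = 490.33 W.
All ideal ⇒ P_in = P_out, so I_supply = 490.33/480 = 1.02 A.

I_supply ≈ 1.02 A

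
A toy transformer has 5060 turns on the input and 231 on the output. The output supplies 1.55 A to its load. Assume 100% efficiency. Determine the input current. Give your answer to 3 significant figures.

For an ideal transformer I_in/I_out = N_out/N_in, so I_in = 1.55 × 231/5060 = 0.0708 A.

I_in ≈ 0.0708 A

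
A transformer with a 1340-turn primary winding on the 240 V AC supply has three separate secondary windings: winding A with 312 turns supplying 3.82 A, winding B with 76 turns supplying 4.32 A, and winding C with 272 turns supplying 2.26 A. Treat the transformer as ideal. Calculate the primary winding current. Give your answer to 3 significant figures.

I_p ≈ 1.59 A

V_A = 240 × 312/1340 = 55.881 V; V_B = 240 × 76/1340 = 13.612 V; V_C = 240 × 272/1340 = 48.716 V.
P_out = V_A I_A + V_B I_B + V_C I_C = 55.881×3.82 + 13.612×4.32 + 48.716×2.26 = 213.46 + 58.804 + 110.10 = 382.37 W.
Ideal ⇒ P_in = P_out, so I_p = P_out/V_p = 382.37/240 = 1.59 A.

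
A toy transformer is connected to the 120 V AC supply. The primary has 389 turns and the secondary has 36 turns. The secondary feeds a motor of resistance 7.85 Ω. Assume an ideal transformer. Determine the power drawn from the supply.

V_s = V_p × N_s/N_p = 120 × 36/389 = 11.105 V.
I_s = V_s/R = 11.105/7.85 = 1.4147 A.
I_p = I_s × N_s/N_p = 1.4147 × 36/389 = 0.13092 A.
P = V_p I_p = 120 × 0.13092 = 15.7 W.

P ≈ 15.7 W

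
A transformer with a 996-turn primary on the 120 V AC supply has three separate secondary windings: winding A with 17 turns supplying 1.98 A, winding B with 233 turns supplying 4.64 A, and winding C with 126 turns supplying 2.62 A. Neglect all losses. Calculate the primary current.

V_A = 120 × 17/996 = 2.0482 V; V_B = 120 × 233/996 = 28.072 V; V_C = 120 × 126/996 = 15.181 V.
P_out = V_A I_A + V_B I_B + V_C I_C = 2.0482×1.98 + 28.072×4.64 + 15.181×2.62 = 4.0554 + 130.26 + 39.773 = 174.08 W.
Ideal ⇒ P_in = P_out, so I_p = P_out/V_p = 174.08/120 = 1.45 A.

I_p ≈ 1.45 A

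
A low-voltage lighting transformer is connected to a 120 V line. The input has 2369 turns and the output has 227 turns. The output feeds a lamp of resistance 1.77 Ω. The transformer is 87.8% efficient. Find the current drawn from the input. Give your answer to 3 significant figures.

I_in ≈ 0.709 A

V_out = 120 × 227/2369 = 11.499 V.
I_out = V_out/R = 11.499/1.77 = 6.4963 A.
P_out = V_out I_out = 11.499 × 6.4963 = 74.698 W.
P_in = P_out/η = 74.698/0.878 = 85.078 W.
I_in = P_in/V_in = 85.078/120 = 0.709 A.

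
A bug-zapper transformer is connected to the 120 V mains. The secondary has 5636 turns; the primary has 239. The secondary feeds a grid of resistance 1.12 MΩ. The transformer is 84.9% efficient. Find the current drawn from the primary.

V_s = 120 × 5636/239 = 2829.8 V.
I_s = V_s/R = 2829.8/(1.12×10^6) = 0.0025266 A.
P_out = V_s I_s = 2829.8 × 0.0025266 = 7.1497 W.
P_in = P_out/η = 7.1497/0.849 = 8.4214 W.
I_p = P_in/V_p = 8.4214/120 = 0.0702 A.

I_p ≈ 0.0702 A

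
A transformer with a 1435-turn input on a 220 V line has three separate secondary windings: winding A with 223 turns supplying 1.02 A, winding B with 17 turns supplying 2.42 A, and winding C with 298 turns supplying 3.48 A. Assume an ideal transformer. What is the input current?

I_in ≈ 0.910 A

V_A = 220 × 223/1435 = 34.188 V; V_B = 220 × 17/1435 = 2.6063 V; V_C = 220 × 298/1435 = 45.686 V.
P_out = V_A I_A + V_B I_B + V_C I_C = 34.188×1.02 + 2.6063×2.42 + 45.686×3.48 = 34.872 + 6.3072 + 158.99 = 200.17 W.
Ideal ⇒ P_in = P_out, so I_in = P_out/V_in = 200.17/220 = 0.910 A.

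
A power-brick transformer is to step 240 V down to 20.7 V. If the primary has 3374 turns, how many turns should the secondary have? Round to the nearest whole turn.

N_s/N_p = V_s/V_p, so N_s = 3374 × 20.7/240 = 291.0 ≈ 291 turns.

N_s = 291 turns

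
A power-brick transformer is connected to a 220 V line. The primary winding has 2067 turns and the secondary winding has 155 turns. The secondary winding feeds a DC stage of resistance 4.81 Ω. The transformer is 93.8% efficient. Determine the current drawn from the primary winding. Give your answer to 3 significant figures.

I_p ≈ 0.274 A

V_s = 220 × 155/2067 = 16.497 V.
I_s = V_s/R = 16.497/4.81 = 3.4298 A.
P_out = V_s I_s = 16.497 × 3.4298 = 56.583 W.
P_in = P_out/η = 56.583/0.938 = 60.323 W.
I_p = P_in/V_p = 60.323/220 = 0.274 A.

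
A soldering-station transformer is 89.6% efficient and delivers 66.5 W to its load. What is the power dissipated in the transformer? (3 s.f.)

P_in = P_out/η = 66.5/0.896 = 74.2188 W.
P_loss = P_in − P_out = 74.2188 − 66.5 = 7.72 W.

P_loss ≈ 7.72 W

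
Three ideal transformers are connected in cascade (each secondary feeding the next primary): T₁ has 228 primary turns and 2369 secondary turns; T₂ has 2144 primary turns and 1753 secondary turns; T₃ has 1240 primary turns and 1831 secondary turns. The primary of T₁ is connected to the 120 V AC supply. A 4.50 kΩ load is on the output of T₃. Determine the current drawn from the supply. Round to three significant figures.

After T₁: V = 120.00 × 2369/228 = 1246.8 V.
After T₂: V = 1246.8 × 1753/2144 = 1019.5 V.
After T₃: V = 1019.5 × 1831/1240 = 1505.3 V.
I_load = 1505.3/4500 = 0.33452 A, so P_out = 1505.3 × 0.33452 = 503.57 W.
All ideal ⇒ P_in = P_out, so I_supply = 503.57/120 = 4.20 A.

I_supply ≈ 4.20 A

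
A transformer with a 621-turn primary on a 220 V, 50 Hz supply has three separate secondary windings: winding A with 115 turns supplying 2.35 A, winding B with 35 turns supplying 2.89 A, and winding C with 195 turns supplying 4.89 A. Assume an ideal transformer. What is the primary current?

I_p ≈ 2.13 A

V_A = 220 × 115/621 = 40.741 V; V_B = 220 × 35/621 = 12.399 V; V_C = 220 × 195/621 = 69.082 V.
P_out = V_A I_A + V_B I_B + V_C I_C = 40.741×2.35 + 12.399×2.89 + 69.082×4.89 = 95.741 + 35.834 + 337.81 = 469.39 W.
Ideal ⇒ P_in = P_out, so I_p = P_out/V_p = 469.39/220 = 2.13 A.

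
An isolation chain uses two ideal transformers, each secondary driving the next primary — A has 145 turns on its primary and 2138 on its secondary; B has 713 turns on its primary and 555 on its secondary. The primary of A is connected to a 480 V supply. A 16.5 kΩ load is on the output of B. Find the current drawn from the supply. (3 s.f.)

After A: V = 480.00 × 2138/145 = 7077.5 V.
After B: V = 7077.5 × 555/713 = 5509.1 V.
I_load = 5509.1/16500 = 0.33389 A, so P_out = 5509.1 × 0.33389 = 1839.4 W.
All ideal ⇒ P_in = P_out, so I_supply = 1839.4/480 = 3.83 A.

I_supply ≈ 3.83 A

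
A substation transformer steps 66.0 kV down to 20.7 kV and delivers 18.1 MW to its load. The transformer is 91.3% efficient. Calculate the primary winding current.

I_p ≈ 300 A

P_in = P_out/η = 1.81×10^7/0.913 = 1.9825×10^7 W.
I_p = P_in/V_p = 1.9825×10^7/66000 = 300 A.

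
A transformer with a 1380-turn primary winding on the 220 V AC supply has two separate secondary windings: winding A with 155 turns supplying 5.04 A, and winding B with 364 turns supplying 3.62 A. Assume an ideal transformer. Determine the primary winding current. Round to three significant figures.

V_A = 220 × 155/1380 = 24.710 V; V_B = 220 × 364/1380 = 58.029 V.
P_out = V_A I_A + V_B I_B = 24.710×5.04 + 58.029×3.62 = 124.54 + 210.06 = 334.60 W.
Ideal ⇒ P_in = P_out, so I_p = P_out/V_p = 334.60/220 = 1.52 A.

I_p ≈ 1.52 A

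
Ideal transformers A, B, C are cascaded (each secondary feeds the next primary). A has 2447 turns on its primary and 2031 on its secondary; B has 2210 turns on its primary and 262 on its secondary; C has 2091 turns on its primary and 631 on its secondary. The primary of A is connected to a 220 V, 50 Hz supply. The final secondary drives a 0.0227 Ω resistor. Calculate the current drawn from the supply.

I_supply ≈ 8.55 A

Secondary of A: V = 220.00 × 2031/2447 = 182.60 V.
Secondary of B: V = 182.60 × 262/2210 = 21.647 V.
Secondary of C: V = 21.647 × 631/2091 = 6.5326 V.
I_load = 6.5326/0.0227 = 287.78 A, so P_out = 6.5326 × 287.78 = 1879.9 W.
All ideal ⇒ P_in = P_out, so I_supply = 1879.9/220 = 8.55 A.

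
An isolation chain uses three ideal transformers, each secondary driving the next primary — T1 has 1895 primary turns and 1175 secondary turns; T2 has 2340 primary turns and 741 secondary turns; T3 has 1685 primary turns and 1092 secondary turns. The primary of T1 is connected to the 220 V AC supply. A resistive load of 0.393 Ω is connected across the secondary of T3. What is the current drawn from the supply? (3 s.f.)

I_supply ≈ 9.06 A

After T1: V = 220.00 × 1175/1895 = 136.41 V.
After T2: V = 136.41 × 741/2340 = 43.197 V.
After T3: V = 43.197 × 1092/1685 = 27.995 V.
I_load = 27.995/0.393 = 71.233 A, so P_out = 27.995 × 71.233 = 1994.2 W.
All ideal ⇒ P_in = P_out, so I_supply = 1994.2/220 = 9.06 A.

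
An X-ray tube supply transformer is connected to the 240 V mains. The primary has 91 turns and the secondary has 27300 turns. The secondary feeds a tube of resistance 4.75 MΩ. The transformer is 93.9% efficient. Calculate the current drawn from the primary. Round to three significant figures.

I_p ≈ 4.84 A

V_s = 240 × 27300/91 = 72000 V.
I_s = V_s/R = 72000/(4.75×10^6) = 0.015158 A.
P_out = V_s I_s = 72000 × 0.015158 = 1091.4 W.
P_in = P_out/η = 1091.4/0.939 = 1162.3 W.
I_p = P_in/V_p = 1162.3/240 = 4.84 A.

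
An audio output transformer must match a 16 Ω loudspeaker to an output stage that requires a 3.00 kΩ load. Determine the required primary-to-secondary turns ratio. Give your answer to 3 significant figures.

N_p/N_s ≈ 13.7

Z_p/Z_s = (N_p/N_s)², so N_p/N_s = √(3000/16) = √188 = 13.7.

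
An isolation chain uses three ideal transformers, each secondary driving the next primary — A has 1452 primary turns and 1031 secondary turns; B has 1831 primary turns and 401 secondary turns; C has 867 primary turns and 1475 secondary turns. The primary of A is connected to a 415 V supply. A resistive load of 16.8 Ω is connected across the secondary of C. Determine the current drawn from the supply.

I_supply ≈ 1.73 A

Secondary of A: V = 415.00 × 1031/1452 = 294.67 V.
Secondary of B: V = 294.67 × 401/1831 = 64.535 V.
Secondary of C: V = 64.535 × 1475/867 = 109.79 V.
I_load = 109.79/16.8 = 6.5352 A, so P_out = 109.79 × 6.5352 = 717.51 W.
All ideal ⇒ P_in = P_out, so I_supply = 717.51/415 = 1.73 A.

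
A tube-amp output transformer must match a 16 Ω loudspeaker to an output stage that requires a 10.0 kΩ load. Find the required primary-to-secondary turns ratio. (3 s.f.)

N_p/N_s ≈ 25.0

Z_p/Z_s = (N_p/N_s)², so N_p/N_s = √(10000/16) = √625 = 25.0.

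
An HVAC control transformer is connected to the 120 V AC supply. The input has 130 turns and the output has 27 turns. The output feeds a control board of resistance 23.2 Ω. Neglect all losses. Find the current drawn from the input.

V_out = V_in × N_out/N_in = 120 × 27/130 = 24.923 V.
I_out = V_out/R = 24.923/23.2 = 1.0743 A.
For an ideal transformer I_in N_in = I_out N_out, so I_in = 1.0743 × 27/130 = 0.223 A.

I_in ≈ 0.223 A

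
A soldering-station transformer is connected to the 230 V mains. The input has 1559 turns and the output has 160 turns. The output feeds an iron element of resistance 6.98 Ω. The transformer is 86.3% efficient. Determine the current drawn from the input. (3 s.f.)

V_out = 230 × 160/1559 = 23.605 V.
I_out = V_out/R = 23.605/6.98 = 3.3818 A.
P_out = V_out I_out = 23.605 × 3.3818 = 79.827 W.
P_in = P_out/η = 79.827/0.863 = 92.499 W.
I_in = P_in/V_in = 92.499/230 = 0.402 A.

I_in ≈ 0.402 A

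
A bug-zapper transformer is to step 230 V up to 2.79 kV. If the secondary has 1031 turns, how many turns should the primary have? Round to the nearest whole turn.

N_p/N_s = V_p/V_s, so N_p = 1031 × 230/2790 = 85.0 ≈ 85 turns.

N_p = 85 turns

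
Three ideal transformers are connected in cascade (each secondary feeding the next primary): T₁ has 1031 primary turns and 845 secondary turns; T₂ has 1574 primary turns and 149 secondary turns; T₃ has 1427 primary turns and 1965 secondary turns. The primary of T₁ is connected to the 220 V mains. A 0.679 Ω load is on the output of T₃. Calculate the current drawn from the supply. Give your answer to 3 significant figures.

After T₁: V = 220.00 × 845/1031 = 180.31 V.
After T₂: V = 180.31 × 149/1574 = 17.069 V.
After T₃: V = 17.069 × 1965/1427 = 23.504 V.
I_load = 23.504/0.679 = 34.616 A, so P_out = 23.504 × 34.616 = 813.60 W.
All ideal ⇒ P_in = P_out, so I_supply = 813.60/220 = 3.70 A.

I_supply ≈ 3.70 A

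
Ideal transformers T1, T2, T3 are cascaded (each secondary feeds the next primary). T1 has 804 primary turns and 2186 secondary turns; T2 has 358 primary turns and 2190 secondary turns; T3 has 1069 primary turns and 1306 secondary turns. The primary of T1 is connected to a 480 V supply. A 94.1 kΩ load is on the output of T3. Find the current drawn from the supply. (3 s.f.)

I_supply ≈ 2.11 A

Secondary of T1: V = 480.00 × 2186/804 = 1305.1 V.
Secondary of T2: V = 1305.1 × 2190/358 = 7983.6 V.
Secondary of T3: V = 7983.6 × 1306/1069 = 9753.5 V.
I_load = 9753.5/94100 = 0.10365 A, so P_out = 9753.5 × 0.10365 = 1011.0 W.
All ideal ⇒ P_in = P_out, so I_supply = 1011.0/480 = 2.11 A.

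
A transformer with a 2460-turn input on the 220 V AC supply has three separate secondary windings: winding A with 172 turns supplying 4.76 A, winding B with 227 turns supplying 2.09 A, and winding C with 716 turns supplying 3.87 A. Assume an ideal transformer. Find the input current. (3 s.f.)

I_in ≈ 1.65 A

V_A = 220 × 172/2460 = 15.382 V; V_B = 220 × 227/2460 = 20.301 V; V_C = 220 × 716/2460 = 64.033 V.
P_out = V_A I_A + V_B I_B + V_C I_C = 15.382×4.76 + 20.301×2.09 + 64.033×3.87 = 73.219 + 42.429 + 247.81 = 363.45 W.
Ideal ⇒ P_in = P_out, so I_in = P_out/V_in = 363.45/220 = 1.65 A.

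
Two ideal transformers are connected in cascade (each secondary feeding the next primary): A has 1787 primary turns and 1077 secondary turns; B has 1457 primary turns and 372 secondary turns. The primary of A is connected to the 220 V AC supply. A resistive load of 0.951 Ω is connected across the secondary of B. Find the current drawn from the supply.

After A: V = 220.00 × 1077/1787 = 132.59 V.
After B: V = 132.59 × 372/1457 = 33.853 V.
I_load = 33.853/0.951 = 35.597 A, so P_out = 33.853 × 35.597 = 1205.1 W.
All ideal ⇒ P_in = P_out, so I_supply = 1205.1/220 = 5.48 A.

I_supply ≈ 5.48 A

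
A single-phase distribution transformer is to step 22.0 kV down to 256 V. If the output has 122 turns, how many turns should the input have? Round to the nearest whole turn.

N_in = 10484 turns

N_in/N_out = V_in/V_out, so N_in = 122 × 22000/256 = 10484.4 ≈ 10484 turns.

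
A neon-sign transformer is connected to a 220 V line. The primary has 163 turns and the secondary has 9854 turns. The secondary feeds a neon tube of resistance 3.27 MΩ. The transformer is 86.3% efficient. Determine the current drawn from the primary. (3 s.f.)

I_p ≈ 0.285 A

V_s = 220 × 9854/163 = 13300 V.
I_s = V_s/R = 13300/(3.27×10^6) = 0.0040672 A.
P_out = V_s I_s = 13300 × 0.0040672 = 54.094 W.
P_in = P_out/η = 54.094/0.863 = 62.681 W.
I_p = P_in/V_p = 62.681/220 = 0.285 A.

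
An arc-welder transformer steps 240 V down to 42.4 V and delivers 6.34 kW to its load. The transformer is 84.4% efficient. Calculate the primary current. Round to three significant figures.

P_in = P_out/η = 6340/0.844 = 7511.8 W.
I_p = P_in/V_p = 7511.8/240 = 31.3 A.

I_p ≈ 31.3 A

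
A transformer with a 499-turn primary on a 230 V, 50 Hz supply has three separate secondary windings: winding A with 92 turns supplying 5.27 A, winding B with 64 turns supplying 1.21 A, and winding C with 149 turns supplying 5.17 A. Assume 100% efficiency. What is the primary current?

V_A = 230 × 92/499 = 42.405 V; V_B = 230 × 64/499 = 29.499 V; V_C = 230 × 149/499 = 68.677 V.
P_out = V_A I_A + V_B I_B + V_C I_C = 42.405×5.27 + 29.499×1.21 + 68.677×5.17 = 223.47 + 35.694 + 355.06 = 614.23 W.
Ideal ⇒ P_in = P_out, so I_p = P_out/V_p = 614.23/230 = 2.67 A.

I_p ≈ 2.67 A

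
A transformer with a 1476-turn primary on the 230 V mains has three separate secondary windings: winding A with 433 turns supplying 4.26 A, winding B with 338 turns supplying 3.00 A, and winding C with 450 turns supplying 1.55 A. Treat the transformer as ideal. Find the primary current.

V_A = 230 × 433/1476 = 67.473 V; V_B = 230 × 338/1476 = 52.669 V; V_C = 230 × 450/1476 = 70.122 V.
P_out = V_A I_A + V_B I_B + V_C I_C = 67.473×4.26 + 52.669×3.00 + 70.122×1.55 = 287.43 + 158.01 + 108.69 = 554.13 W.
Ideal ⇒ P_in = P_out, so I_p = P_out/V_p = 554.13/230 = 2.41 A.

I_p ≈ 2.41 A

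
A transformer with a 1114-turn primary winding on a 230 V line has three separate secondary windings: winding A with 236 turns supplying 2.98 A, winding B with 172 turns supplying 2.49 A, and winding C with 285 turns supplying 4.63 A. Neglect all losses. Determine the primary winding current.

V_A = 230 × 236/1114 = 48.725 V; V_B = 230 × 172/1114 = 35.512 V; V_C = 230 × 285/1114 = 58.842 V.
P_out = V_A I_A + V_B I_B + V_C I_C = 48.725×2.98 + 35.512×2.49 + 58.842×4.63 = 145.20 + 88.424 + 272.44 = 506.06 W.
Ideal ⇒ P_in = P_out, so I_p = P_out/V_p = 506.06/230 = 2.20 A.

I_p ≈ 2.20 A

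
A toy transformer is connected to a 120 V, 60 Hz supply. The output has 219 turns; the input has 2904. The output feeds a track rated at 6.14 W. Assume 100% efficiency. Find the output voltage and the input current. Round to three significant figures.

V_out = V_in × N_out/N_in = 120 × 219/2904 = 9.0496 V.
I_out = P/V_out = 6.14/9.0496 = 0.67848 A.
I_in = I_out × N_out/N_in = 0.67848 × 219/2904 = 0.0512 A.

V_out ≈ 9.05 V, I_in ≈ 0.0512 A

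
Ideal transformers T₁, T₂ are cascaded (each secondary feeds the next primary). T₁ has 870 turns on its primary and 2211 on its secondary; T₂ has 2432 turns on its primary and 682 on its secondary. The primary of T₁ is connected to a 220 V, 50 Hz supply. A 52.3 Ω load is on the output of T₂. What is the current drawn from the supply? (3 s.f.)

After T₁: V = 220.00 × 2211/870 = 559.10 V.
After T₂: V = 559.10 × 682/2432 = 156.79 V.
I_load = 156.79/52.3 = 2.9979 A, so P_out = 156.79 × 2.9979 = 470.03 W.
All ideal ⇒ P_in = P_out, so I_supply = 470.03/220 = 2.14 A.

I_supply ≈ 2.14 A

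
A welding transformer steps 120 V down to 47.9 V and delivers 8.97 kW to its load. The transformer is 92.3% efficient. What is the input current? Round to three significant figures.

P_in = P_out/η = 8970/0.923 = 9718.3 W.
I_in = P_in/V_in = 9718.3/120 = 81.0 A.

I_in ≈ 81.0 A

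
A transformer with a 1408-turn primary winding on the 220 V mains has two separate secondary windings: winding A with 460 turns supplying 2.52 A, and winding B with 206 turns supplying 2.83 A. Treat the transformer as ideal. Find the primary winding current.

V_A = 220 × 460/1408 = 71.875 V; V_B = 220 × 206/1408 = 32.188 V.
P_out = V_A I_A + V_B I_B = 71.875×2.52 + 32.188×2.83 = 181.12 + 91.091 = 272.22 W.
Ideal ⇒ P_in = P_out, so I_p = P_out/V_p = 272.22/220 = 1.24 A.

I_p ≈ 1.24 A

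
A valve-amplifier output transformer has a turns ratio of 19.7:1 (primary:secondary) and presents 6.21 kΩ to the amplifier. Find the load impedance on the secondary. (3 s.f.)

Z_s = Z_p/(N_p/N_s)² = 6210/19.7² = 16.0 Ω.

Z_s ≈ 16.0 Ω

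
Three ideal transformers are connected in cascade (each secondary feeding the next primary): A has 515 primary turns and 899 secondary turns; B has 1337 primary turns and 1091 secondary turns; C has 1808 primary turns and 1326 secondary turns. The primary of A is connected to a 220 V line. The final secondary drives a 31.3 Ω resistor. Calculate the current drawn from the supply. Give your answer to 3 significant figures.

I_supply ≈ 7.67 A

After A: V = 220.00 × 899/515 = 384.04 V.
After B: V = 384.04 × 1091/1337 = 313.38 V.
After C: V = 313.38 × 1326/1808 = 229.83 V.
I_load = 229.83/31.3 = 7.3429 A, so P_out = 229.83 × 7.3429 = 1687.7 W.
All ideal ⇒ P_in = P_out, so I_supply = 1687.7/220 = 7.67 A.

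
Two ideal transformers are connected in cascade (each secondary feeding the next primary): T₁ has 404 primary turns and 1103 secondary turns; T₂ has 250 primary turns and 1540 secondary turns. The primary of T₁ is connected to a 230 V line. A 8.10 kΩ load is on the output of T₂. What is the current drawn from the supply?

Secondary of T₁: V = 230.00 × 1103/404 = 627.95 V.
Secondary of T₂: V = 627.95 × 1540/250 = 3868.1 V.
I_load = 3868.1/8100 = 0.47755 A, so P_out = 3868.1 × 0.47755 = 1847.2 W.
All ideal ⇒ P_in = P_out, so I_supply = 1847.2/230 = 8.03 A.

I_supply ≈ 8.03 A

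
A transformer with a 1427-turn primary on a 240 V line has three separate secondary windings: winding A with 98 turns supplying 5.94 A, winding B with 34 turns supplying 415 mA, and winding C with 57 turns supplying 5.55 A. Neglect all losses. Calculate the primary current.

I_p ≈ 0.640 A

V_A = 240 × 98/1427 = 16.482 V; V_B = 240 × 34/1427 = 5.7183 V; V_C = 240 × 57/1427 = 9.5865 V.
P_out = V_A I_A + V_B I_B + V_C I_C = 16.482×5.94 + 5.7183×0.415 + 9.5865×5.55 = 97.904 + 2.3731 + 53.205 = 153.48 W.
Ideal ⇒ P_in = P_out, so I_p = P_out/V_p = 153.48/240 = 0.640 A.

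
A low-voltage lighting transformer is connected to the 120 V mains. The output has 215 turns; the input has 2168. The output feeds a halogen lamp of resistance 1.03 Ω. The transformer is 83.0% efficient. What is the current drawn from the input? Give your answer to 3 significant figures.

I_in ≈ 1.38 A

V_out = 120 × 215/2168 = 11.900 V.
I_out = V_out/R = 11.900/1.03 = 11.554 A.
P_out = V_out I_out = 11.900 × 11.554 = 137.49 W.
P_in = P_out/η = 137.49/0.830 = 165.66 W.
I_in = P_in/V_in = 165.66/120 = 1.38 A.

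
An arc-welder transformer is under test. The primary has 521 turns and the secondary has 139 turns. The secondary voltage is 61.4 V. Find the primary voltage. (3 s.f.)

V_p/V_s = N_p/N_s, so V_p = 61.4 × 521/139 = 230 V.

V_p ≈ 230 V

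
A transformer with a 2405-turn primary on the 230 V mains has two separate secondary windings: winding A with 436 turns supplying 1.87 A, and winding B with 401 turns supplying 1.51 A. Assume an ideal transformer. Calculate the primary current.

V_A = 230 × 436/2405 = 41.696 V; V_B = 230 × 401/2405 = 38.349 V.
P_out = V_A I_A + V_B I_B = 41.696×1.87 + 38.349×1.51 = 77.972 + 57.907 = 135.88 W.
Ideal ⇒ P_in = P_out, so I_p = P_out/V_p = 135.88/230 = 0.591 A.

I_p ≈ 0.591 A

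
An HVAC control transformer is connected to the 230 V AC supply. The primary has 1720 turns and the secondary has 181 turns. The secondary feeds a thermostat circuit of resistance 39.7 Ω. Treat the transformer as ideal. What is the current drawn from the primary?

V_s = V_p × N_s/N_p = 230 × 181/1720 = 24.203 V.
I_s = V_s/R = 24.203/39.7 = 0.60966 A.
For an ideal transformer I_p N_p = I_s N_s, so I_p = 0.60966 × 181/1720 = 0.0642 A.

I_p ≈ 0.0642 A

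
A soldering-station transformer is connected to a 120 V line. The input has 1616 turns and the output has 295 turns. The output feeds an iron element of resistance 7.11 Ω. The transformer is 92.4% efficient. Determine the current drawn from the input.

V_out = 120 × 295/1616 = 21.906 V.
I_out = V_out/R = 21.906/7.11 = 3.0810 A.
P_out = V_out I_out = 21.906 × 3.0810 = 67.492 W.
P_in = P_out/η = 67.492/0.924 = 73.044 W.
I_in = P_in/V_in = 73.044/120 = 0.609 A.

I_in ≈ 0.609 A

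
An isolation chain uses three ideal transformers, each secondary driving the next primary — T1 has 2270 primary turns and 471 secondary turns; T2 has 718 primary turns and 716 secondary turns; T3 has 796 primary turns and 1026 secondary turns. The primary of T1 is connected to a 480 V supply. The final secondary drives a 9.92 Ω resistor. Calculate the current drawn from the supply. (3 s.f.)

I_supply ≈ 3.44 A

Secondary of T1: V = 480.00 × 471/2270 = 99.595 V.
Secondary of T2: V = 99.595 × 716/718 = 99.317 V.
Secondary of T3: V = 99.317 × 1026/796 = 128.01 V.
I_load = 128.01/9.92 = 12.905 A, so P_out = 128.01 × 12.905 = 1652.0 W.
All ideal ⇒ P_in = P_out, so I_supply = 1652.0/480 = 3.44 A.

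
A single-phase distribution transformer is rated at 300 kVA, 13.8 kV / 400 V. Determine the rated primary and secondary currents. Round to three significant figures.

I_p = S/V_p = 300000/13800 = 21.7 A.
I_s = S/V_s = 300000/400 = 750 A.

I_p ≈ 21.7 A, I_s ≈ 750 A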